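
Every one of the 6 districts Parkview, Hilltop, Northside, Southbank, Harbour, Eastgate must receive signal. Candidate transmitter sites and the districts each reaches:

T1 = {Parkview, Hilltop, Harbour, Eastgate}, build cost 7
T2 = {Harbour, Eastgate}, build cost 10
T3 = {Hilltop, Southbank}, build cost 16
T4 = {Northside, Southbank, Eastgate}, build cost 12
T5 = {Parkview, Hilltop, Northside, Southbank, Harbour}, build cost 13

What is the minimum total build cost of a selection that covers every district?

19

T1, T4 cover every district at build cost 7 + 12 = 19.
Any cover uses at least 2 transmitter sites; among all covering selections none totals below 19.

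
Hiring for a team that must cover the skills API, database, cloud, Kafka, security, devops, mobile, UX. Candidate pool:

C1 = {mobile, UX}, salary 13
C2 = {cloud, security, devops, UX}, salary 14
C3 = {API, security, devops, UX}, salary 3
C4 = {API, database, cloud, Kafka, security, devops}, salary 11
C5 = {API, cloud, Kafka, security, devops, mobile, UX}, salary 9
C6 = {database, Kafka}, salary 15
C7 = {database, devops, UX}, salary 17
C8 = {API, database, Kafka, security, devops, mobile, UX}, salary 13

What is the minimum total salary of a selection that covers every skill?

20

C4, C5 cover every skill at salary 11 + 9 = 20.
Any cover uses at least 2 candidates; among all covering selections none totals below 20.
Greedy by coverage-per-salary would pick C3, C5, C4 for 23 — worse than the optimum 20.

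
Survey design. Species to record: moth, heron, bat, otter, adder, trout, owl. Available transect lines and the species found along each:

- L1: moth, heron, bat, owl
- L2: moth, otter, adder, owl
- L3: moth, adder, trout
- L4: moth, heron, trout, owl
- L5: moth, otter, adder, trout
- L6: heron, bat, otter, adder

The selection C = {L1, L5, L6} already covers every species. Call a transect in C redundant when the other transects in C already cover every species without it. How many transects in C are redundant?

1

Drop L1: owl uncovered — not redundant.
Drop L5: trout uncovered — not redundant.
Drop L6: the rest still cover every species — redundant.
1 redundant: L6.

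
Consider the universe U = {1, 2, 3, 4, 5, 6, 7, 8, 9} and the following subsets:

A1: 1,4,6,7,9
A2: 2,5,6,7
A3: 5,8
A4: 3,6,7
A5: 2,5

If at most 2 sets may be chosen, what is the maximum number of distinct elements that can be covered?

Choosing A1, A2 covers {1, 2, 4, 5, 6, 7, 9} — 7 elements.
No choice of 2 sets does better; here 3, 8 are left uncovered.

7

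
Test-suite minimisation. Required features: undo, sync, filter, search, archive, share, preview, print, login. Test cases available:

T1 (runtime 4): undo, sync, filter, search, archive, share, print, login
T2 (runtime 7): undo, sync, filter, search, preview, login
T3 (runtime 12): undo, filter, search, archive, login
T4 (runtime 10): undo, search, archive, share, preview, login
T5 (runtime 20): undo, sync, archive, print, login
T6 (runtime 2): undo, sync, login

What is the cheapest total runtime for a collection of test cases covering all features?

T1, T2 cover every feature at runtime 4 + 7 = 11.
Any cover uses at least 2 test cases; among all covering selections none totals below 11.

11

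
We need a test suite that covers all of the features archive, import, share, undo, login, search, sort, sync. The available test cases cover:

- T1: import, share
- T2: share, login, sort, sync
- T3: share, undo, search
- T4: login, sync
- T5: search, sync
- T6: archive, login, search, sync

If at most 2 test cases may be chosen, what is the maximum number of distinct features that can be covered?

6

Choosing T1, T6 covers {archive, import, share, login, search, sync} — 6 features.
No choice of 2 test cases does better; here undo, sort are left uncovered.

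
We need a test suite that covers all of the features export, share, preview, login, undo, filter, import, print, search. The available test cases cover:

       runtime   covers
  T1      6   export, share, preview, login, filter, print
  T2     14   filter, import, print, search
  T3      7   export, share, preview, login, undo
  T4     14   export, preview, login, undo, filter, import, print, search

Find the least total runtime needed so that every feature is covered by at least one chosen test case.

T1, T4 cover every feature at runtime 6 + 14 = 20.
Any cover uses at least 2 test cases; among all covering selections none totals below 20.

20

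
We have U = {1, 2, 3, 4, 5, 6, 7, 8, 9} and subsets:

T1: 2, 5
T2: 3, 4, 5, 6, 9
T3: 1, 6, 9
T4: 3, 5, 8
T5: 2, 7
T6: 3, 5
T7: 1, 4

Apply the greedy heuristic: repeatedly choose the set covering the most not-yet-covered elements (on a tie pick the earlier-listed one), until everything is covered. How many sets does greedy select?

Pick 1: T2 covers 5 new elements (3, 4, 5, 6, 9).
Pick 2: T5 covers 2 new elements (2, 7).
Pick 3: T3 covers 1 new elements (1).
Pick 4: T4 covers 1 new elements (8).
Greedy uses 4 sets.

4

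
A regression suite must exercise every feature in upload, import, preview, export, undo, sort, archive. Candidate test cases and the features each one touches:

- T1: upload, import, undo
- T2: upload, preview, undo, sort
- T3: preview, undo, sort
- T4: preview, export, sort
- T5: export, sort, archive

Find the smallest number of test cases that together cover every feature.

T1, T2, T5 together cover {upload, import, preview, export, undo, sort, archive} — every feature.
No 2 of the 5 test cases cover everything (all 10 pairs fall short), so 3 is minimum.

3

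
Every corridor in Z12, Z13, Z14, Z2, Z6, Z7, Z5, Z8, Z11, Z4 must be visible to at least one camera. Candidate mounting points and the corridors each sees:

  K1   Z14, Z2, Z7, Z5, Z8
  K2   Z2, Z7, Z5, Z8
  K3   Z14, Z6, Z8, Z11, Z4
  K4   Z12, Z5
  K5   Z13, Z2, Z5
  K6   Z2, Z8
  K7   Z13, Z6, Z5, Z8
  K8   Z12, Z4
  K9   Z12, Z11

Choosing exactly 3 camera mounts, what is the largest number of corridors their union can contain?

9

Choosing K1, K3, K4 covers {Z12, Z14, Z2, Z6, Z7, Z5, Z8, Z11, Z4} — 9 corridors.
No choice of 3 camera mounts does better; here Z13 is left uncovered.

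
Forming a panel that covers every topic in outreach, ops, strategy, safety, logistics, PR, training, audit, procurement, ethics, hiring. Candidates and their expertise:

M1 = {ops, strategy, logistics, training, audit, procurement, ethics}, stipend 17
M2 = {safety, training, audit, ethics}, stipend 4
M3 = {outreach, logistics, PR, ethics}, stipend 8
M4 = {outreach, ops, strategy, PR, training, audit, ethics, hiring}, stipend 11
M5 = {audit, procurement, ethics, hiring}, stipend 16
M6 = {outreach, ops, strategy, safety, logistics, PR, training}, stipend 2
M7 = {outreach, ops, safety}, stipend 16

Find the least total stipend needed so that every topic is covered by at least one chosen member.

M5, M6 cover every topic at stipend 16 + 2 = 18.
Any cover uses at least 2 members; among all covering selections none totals below 18.
Greedy by coverage-per-stipend would pick M6, M2, M5 for 22 — worse than the optimum 18.

18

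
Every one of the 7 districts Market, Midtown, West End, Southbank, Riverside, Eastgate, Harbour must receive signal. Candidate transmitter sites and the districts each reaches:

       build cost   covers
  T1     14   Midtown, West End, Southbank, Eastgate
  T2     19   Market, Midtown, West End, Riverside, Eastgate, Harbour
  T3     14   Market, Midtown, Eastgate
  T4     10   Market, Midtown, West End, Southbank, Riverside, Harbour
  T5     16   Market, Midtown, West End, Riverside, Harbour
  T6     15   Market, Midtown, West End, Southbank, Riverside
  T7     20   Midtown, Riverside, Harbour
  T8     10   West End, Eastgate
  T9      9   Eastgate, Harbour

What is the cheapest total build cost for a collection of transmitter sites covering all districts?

T4, T9 cover every district at build cost 10 + 9 = 19.
Any cover uses at least 2 transmitter sites; among all covering selections none totals below 19.

19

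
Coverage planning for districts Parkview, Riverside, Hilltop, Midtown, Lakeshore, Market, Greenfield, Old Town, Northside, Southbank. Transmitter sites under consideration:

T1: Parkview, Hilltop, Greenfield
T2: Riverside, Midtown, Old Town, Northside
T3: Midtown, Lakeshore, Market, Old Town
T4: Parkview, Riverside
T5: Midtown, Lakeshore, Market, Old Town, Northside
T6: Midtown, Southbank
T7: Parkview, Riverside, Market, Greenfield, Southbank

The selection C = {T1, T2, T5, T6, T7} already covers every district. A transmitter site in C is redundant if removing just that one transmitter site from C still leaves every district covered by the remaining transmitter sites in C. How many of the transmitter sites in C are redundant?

3

Drop T1: Hilltop uncovered — not redundant.
Drop T2: the rest still cover every district — redundant.
Drop T5: Lakeshore uncovered — not redundant.
Drop T6: the rest still cover every district — redundant.
Drop T7: the rest still cover every district — redundant.
3 redundant: T2, T6, T7.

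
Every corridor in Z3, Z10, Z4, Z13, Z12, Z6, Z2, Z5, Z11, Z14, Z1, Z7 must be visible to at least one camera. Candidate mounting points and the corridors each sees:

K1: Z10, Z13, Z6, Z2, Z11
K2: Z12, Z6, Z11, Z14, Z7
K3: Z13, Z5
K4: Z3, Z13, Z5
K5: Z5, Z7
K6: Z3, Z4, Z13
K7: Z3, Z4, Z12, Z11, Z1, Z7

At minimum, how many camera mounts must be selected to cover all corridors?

K1, K2, K3, K7 together cover {Z3, Z10, Z4, Z13, Z12, Z6, Z2, Z5, Z11, Z14, Z1, Z7} — every corridor.
No 3 of the 7 camera mounts cover everything (all 35 triples fall short), so 4 is minimum.

4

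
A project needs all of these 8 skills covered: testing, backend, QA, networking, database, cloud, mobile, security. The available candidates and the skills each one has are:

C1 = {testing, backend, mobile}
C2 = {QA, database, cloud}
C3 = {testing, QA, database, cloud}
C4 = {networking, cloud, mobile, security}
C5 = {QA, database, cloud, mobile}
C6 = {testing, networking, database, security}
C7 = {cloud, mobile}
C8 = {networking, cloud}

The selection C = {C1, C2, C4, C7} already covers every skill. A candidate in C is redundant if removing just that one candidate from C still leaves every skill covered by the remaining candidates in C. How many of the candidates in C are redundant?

1

Drop C1: testing, backend uncovered — not redundant.
Drop C2: QA, database uncovered — not redundant.
Drop C4: networking, security uncovered — not redundant.
Drop C7: the rest still cover every skill — redundant.
1 redundant: C7.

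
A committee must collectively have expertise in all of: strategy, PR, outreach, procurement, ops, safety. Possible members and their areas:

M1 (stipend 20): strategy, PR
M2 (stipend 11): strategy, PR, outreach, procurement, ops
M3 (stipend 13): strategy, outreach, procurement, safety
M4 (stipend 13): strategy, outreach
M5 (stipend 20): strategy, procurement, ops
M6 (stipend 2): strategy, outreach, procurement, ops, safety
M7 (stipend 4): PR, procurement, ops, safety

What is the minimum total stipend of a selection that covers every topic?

M6, M7 cover every topic at stipend 2 + 4 = 6.
Any cover uses at least 2 members; among all covering selections none totals below 6.

6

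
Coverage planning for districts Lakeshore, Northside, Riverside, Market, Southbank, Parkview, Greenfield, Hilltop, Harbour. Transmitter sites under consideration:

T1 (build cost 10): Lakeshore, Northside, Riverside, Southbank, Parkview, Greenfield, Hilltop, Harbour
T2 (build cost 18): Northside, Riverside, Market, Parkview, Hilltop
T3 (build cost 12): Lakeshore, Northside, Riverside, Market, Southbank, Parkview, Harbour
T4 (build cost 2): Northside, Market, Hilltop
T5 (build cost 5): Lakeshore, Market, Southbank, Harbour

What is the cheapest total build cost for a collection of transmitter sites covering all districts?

T1, T4 cover every district at build cost 10 + 2 = 12.
Any cover uses at least 2 transmitter sites; among all covering selections none totals below 12.

12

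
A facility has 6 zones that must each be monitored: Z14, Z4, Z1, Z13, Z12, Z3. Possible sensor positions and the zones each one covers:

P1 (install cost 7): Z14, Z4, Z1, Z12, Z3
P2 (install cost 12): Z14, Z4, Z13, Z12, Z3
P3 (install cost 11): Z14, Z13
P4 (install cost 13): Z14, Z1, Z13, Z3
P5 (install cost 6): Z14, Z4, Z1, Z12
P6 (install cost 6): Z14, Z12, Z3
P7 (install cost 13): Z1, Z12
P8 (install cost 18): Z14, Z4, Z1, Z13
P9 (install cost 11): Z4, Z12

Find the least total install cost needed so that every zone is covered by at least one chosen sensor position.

P1, P3 cover every zone at install cost 7 + 11 = 18.
Any cover uses at least 2 sensor positions; among all covering selections none totals below 18.

18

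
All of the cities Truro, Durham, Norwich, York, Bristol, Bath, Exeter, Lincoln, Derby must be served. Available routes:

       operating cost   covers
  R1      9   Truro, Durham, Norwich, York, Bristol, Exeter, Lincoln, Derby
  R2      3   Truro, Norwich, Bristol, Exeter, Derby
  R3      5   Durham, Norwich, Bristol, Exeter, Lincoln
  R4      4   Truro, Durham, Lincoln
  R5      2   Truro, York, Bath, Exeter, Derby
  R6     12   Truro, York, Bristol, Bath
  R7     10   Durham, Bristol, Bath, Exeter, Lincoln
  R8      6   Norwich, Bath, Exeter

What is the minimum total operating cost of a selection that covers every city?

7

R3, R5 cover every city at operating cost 5 + 2 = 7.
Any cover uses at least 2 routes; among all covering selections none totals below 7.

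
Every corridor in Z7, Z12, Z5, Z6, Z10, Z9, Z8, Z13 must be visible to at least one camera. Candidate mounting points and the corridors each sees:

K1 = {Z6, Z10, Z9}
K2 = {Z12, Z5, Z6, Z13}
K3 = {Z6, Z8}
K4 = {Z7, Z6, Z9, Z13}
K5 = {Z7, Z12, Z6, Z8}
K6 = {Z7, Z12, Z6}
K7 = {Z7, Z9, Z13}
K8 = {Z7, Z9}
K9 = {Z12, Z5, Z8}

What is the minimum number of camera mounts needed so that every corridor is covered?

K1, K2, K5 together cover {Z7, Z12, Z5, Z6, Z10, Z9, Z8, Z13} — every corridor.
No 2 of the 9 camera mounts cover everything (all 36 pairs fall short), so 3 is minimum.

3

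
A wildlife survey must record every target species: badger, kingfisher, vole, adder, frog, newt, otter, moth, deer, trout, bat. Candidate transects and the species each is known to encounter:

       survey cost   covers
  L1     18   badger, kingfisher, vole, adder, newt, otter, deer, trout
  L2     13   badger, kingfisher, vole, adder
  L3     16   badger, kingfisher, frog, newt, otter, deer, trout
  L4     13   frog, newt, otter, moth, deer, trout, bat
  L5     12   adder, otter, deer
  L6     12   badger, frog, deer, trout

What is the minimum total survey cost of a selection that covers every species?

L2, L4 cover every species at survey cost 13 + 13 = 26.
Any cover uses at least 2 transects; among all covering selections none totals below 26.

26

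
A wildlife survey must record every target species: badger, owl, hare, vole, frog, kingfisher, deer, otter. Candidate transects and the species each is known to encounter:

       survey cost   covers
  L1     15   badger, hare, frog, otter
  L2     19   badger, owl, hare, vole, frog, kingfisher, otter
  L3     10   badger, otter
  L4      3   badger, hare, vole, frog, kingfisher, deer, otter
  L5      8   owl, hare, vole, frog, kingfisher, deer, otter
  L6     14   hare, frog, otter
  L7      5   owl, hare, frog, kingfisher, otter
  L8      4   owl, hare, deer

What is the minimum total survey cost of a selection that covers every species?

L4, L8 cover every species at survey cost 3 + 4 = 7.
Any cover uses at least 2 transects; among all covering selections none totals below 7.

7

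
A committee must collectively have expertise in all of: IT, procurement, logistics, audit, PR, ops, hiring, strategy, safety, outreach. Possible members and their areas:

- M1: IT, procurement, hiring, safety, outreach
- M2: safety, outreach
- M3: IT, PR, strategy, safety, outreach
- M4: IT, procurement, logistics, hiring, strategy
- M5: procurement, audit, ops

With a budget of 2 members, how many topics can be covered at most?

Choosing M3, M4 covers {IT, procurement, logistics, PR, hiring, strategy, safety, outreach} — 8 topics.
No choice of 2 members does better; here audit, ops are left uncovered.

8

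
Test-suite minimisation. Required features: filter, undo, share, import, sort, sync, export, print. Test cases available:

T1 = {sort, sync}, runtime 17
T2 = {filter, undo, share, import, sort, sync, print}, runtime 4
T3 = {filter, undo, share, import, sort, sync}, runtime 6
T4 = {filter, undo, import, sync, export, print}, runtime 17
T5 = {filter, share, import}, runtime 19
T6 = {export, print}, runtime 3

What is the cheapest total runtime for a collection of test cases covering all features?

7

T2, T6 cover every feature at runtime 4 + 3 = 7.
Any cover uses at least 2 test cases; among all covering selections none totals below 7.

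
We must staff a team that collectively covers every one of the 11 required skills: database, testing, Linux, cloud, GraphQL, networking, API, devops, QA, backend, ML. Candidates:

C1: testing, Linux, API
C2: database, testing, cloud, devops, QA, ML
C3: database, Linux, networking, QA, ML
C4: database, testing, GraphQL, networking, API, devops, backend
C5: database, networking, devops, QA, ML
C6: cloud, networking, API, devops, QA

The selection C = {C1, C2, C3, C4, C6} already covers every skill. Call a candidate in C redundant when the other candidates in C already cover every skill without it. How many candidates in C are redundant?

4

Drop C1: the rest still cover every skill — redundant.
Drop C2: the rest still cover every skill — redundant.
Drop C3: the rest still cover every skill — redundant.
Drop C4: GraphQL, backend uncovered — not redundant.
Drop C6: the rest still cover every skill — redundant.
4 redundant: C1, C2, C3, C6.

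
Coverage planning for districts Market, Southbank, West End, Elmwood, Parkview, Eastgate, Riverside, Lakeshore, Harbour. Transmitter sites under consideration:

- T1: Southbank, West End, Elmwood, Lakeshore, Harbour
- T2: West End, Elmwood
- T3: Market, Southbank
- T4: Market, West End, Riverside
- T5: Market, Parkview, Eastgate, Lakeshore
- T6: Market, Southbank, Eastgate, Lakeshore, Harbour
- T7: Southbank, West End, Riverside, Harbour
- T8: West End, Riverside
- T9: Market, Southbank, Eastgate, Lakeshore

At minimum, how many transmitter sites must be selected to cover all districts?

T1, T4, T5 together cover {Market, Southbank, West End, Elmwood, Parkview, Eastgate, Riverside, Lakeshore, Harbour} — every district.
No 2 of the 9 transmitter sites cover everything (all 36 pairs fall short), so 3 is minimum.

3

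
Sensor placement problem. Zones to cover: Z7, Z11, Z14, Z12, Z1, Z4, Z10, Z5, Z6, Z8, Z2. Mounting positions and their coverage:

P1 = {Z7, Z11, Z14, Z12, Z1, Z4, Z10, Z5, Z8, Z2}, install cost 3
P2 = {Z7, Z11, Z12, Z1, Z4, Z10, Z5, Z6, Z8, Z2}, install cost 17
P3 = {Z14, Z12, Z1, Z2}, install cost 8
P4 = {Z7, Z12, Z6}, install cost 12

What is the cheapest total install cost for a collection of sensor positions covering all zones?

15

P1, P4 cover every zone at install cost 3 + 12 = 15.
Any cover uses at least 2 sensor positions; among all covering selections none totals below 15.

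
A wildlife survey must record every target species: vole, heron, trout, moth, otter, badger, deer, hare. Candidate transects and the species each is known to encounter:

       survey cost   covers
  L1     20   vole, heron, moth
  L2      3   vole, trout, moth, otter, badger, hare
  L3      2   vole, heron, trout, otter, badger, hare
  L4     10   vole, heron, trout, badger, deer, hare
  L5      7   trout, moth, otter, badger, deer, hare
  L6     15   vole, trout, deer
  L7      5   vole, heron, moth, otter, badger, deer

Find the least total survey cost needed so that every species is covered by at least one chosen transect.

L3, L7 cover every species at survey cost 2 + 5 = 7.
Any cover uses at least 2 transects; among all covering selections none totals below 7.

7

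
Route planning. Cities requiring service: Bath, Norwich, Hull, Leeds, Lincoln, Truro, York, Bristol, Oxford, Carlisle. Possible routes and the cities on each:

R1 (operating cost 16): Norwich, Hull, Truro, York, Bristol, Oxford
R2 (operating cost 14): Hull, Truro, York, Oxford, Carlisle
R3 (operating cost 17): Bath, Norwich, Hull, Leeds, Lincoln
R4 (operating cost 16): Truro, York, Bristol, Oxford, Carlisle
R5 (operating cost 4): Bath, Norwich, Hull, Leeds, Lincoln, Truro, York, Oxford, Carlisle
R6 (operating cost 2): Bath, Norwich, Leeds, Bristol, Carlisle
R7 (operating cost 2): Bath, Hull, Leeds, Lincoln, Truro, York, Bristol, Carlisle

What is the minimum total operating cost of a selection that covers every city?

6

R5, R6 cover every city at operating cost 4 + 2 = 6.
Any cover uses at least 2 routes; among all covering selections none totals below 6.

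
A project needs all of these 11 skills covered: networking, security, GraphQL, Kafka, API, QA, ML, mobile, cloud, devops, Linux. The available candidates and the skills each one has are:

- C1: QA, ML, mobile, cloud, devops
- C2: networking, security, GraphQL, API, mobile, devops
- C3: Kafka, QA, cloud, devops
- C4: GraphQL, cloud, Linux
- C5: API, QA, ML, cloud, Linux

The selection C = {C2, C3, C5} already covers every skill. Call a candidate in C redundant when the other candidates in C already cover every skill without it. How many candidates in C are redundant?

Drop C2: networking, security, GraphQL, mobile uncovered — not redundant.
Drop C3: Kafka uncovered — not redundant.
Drop C5: ML, Linux uncovered — not redundant.
None of the candidates in C is redundant.

0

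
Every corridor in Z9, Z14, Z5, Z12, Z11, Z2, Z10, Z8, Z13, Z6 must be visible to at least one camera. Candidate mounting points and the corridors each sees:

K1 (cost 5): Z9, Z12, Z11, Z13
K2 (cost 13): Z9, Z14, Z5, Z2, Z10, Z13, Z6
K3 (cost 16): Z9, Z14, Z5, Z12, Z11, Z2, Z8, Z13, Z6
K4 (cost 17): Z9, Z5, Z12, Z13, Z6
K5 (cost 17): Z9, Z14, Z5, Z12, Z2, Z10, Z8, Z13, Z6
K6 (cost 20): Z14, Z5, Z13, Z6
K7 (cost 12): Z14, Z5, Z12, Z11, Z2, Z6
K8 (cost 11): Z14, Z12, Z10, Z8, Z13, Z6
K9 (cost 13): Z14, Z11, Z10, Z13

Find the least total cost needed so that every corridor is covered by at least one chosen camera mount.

22

K1, K5 cover every corridor at cost 5 + 17 = 22.
Any cover uses at least 2 camera mounts; among all covering selections none totals below 22.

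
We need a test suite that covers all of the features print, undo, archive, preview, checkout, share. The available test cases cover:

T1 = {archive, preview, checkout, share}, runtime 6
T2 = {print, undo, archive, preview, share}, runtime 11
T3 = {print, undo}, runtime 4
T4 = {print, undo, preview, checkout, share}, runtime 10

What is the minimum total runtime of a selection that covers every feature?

T1, T3 cover every feature at runtime 6 + 4 = 10.
Any cover uses at least 2 test cases; among all covering selections none totals below 10.

10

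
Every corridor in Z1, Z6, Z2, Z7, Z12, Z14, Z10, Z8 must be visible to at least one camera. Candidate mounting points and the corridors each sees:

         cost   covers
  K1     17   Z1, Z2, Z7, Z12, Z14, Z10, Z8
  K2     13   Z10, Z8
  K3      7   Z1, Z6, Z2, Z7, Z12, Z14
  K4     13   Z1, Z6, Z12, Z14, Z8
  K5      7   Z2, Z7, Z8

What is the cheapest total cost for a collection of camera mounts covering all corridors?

K2, K3 cover every corridor at cost 13 + 7 = 20.
Any cover uses at least 2 camera mounts; among all covering selections none totals below 20.

20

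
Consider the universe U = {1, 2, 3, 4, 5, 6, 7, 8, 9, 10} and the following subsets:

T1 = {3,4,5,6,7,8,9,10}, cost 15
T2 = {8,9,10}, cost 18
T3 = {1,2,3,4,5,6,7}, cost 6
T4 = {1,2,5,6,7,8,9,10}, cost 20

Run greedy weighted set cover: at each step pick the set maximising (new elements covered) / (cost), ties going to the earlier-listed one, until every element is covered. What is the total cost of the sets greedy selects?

Pick 1: T3 adds 7 new (1, 2, 3, 4, 5, 6, 7) at cost 6 (ratio 7/6).
Pick 2: T1 adds 3 new (8, 9, 10) at cost 15 (ratio 3/15).
Greedy total cost: 6 + 15 = 21.

21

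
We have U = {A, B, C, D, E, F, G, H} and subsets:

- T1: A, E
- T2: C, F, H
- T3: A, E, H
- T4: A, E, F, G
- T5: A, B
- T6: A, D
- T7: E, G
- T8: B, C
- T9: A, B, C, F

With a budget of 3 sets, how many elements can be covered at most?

7

Choosing T2, T4, T5 covers {A, B, C, E, F, G, H} — 7 elements.
No choice of 3 sets does better; here D is left uncovered.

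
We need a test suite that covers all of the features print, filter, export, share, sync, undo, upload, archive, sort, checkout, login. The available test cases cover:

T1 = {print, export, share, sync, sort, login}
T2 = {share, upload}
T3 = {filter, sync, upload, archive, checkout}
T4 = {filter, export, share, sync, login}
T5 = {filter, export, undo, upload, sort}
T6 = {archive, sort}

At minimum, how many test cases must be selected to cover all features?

T1, T3, T5 together cover {print, filter, export, share, sync, undo, upload, archive, sort, checkout, login} — every feature.
No 2 of the 6 test cases cover everything (all 15 pairs fall short), so 3 is minimum.

3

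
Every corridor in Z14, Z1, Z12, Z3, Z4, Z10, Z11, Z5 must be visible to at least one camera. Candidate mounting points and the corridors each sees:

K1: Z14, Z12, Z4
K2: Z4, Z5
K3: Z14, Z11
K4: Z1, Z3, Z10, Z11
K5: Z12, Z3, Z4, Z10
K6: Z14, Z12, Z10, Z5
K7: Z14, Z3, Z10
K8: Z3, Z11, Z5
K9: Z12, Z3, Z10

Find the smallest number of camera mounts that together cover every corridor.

K1, K2, K4 together cover {Z14, Z1, Z12, Z3, Z4, Z10, Z11, Z5} — every corridor.
No 2 of the 9 camera mounts cover everything (all 36 pairs fall short), so 3 is minimum.

3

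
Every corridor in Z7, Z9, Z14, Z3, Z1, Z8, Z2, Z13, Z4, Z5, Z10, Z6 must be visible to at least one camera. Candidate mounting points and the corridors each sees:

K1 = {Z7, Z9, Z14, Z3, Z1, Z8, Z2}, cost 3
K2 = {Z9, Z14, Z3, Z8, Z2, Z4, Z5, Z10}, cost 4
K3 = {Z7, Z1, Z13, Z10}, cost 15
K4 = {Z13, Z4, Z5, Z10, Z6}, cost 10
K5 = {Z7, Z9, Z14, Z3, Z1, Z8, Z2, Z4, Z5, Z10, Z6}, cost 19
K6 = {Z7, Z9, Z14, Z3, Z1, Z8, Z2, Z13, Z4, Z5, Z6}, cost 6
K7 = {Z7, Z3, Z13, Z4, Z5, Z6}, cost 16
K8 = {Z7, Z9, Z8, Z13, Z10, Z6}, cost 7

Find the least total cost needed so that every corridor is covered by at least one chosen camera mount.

10

K2, K6 cover every corridor at cost 4 + 6 = 10.
Any cover uses at least 2 camera mounts; among all covering selections none totals below 10.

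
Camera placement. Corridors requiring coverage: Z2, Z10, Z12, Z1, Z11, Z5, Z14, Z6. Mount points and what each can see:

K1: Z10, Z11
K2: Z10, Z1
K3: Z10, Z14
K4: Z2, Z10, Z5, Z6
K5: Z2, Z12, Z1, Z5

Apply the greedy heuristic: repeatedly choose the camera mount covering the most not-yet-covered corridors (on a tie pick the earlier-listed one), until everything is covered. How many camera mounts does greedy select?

4

Pick 1: K4 covers 4 new corridors (Z2, Z10, Z5, Z6).
Pick 2: K5 covers 2 new corridors (Z12, Z1).
Pick 3: K1 covers 1 new corridors (Z11).
Pick 4: K3 covers 1 new corridors (Z14).
Greedy uses 4 camera mounts.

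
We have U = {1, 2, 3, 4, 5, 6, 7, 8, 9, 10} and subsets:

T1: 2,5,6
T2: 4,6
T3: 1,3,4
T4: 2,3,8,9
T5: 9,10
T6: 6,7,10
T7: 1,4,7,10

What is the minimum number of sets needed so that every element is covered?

T1, T4, T7 together cover {1, 2, 3, 4, 5, 6, 7, 8, 9, 10} — every element.
No 2 of the 7 sets cover everything (all 21 pairs fall short), so 3 is minimum.

3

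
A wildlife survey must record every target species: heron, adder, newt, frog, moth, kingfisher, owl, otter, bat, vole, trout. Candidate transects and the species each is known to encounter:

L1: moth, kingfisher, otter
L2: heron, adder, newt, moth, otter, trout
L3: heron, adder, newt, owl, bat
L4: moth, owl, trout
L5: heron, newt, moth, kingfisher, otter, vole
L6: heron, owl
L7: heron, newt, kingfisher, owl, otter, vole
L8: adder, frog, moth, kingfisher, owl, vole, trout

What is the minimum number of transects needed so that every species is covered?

L1, L3, L8 together cover {heron, adder, newt, frog, moth, kingfisher, owl, otter, bat, vole, trout} — every species.
No 2 of the 8 transects cover everything (all 28 pairs fall short), so 3 is minimum.

3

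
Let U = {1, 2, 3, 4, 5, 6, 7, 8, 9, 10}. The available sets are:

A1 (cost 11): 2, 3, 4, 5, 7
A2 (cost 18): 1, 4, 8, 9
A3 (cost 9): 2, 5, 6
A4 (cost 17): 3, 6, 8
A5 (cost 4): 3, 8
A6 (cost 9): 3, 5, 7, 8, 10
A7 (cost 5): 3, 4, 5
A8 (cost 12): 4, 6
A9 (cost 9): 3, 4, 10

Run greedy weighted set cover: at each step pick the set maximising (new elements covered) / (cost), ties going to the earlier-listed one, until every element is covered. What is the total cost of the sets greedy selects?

Pick 1: A7 adds 3 new (3, 4, 5) at cost 5 (ratio 3/5).
Pick 2: A6 adds 3 new (7, 8, 10) at cost 9 (ratio 3/9).
Pick 3: A3 adds 2 new (2, 6) at cost 9 (ratio 2/9).
Pick 4: A2 adds 2 new (1, 9) at cost 18 (ratio 2/18).
Greedy total cost: 5 + 9 + 9 + 18 = 41. (The true optimum is 36, so greedy overshoots here.)

41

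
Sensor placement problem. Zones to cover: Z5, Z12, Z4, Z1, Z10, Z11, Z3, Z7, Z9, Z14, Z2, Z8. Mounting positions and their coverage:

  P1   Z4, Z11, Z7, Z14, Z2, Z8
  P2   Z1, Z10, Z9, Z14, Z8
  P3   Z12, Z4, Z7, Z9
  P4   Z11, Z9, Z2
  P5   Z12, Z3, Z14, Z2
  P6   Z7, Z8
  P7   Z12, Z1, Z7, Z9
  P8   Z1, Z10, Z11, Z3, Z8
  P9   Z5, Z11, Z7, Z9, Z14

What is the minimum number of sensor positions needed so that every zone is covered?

4

P1, P2, P5, P9 together cover {Z5, Z12, Z4, Z1, Z10, Z11, Z3, Z7, Z9, Z14, Z2, Z8} — every zone.
No 3 of the 9 sensor positions cover everything (all 84 triples fall short), so 4 is minimum.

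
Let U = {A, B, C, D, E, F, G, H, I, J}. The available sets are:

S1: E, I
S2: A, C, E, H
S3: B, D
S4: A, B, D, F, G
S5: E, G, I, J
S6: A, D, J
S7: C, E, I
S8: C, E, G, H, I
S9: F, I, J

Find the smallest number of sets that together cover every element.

3

S2, S4, S5 together cover {A, B, C, D, E, F, G, H, I, J} — every element.
No 2 of the 9 sets cover everything (all 36 pairs fall short), so 3 is minimum.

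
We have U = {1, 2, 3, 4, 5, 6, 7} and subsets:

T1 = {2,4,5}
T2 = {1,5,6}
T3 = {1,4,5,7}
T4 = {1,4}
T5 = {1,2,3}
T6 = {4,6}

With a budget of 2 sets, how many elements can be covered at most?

6

Choosing T3, T5 covers {1, 2, 3, 4, 5, 7} — 6 elements.
No choice of 2 sets does better; here 6 is left uncovered.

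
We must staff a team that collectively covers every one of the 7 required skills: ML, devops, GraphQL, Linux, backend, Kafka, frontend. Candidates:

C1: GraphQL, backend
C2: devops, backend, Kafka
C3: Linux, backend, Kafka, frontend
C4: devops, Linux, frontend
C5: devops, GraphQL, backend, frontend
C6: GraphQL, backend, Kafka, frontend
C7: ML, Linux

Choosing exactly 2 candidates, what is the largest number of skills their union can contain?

Choosing C3, C5 covers {devops, GraphQL, Linux, backend, Kafka, frontend} — 6 skills.
No choice of 2 candidates does better; here ML is left uncovered.

6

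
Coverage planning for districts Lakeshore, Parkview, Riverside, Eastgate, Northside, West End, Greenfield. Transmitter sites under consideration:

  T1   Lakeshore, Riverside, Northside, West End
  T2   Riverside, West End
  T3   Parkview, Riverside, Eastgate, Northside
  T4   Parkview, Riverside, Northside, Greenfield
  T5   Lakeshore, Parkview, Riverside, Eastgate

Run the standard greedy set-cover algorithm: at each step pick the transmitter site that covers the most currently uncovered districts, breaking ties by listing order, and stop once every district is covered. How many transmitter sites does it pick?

Pick 1: T1 covers 4 new districts (Lakeshore, Riverside, Northside, West End).
Pick 2: T3 covers 2 new districts (Parkview, Eastgate).
Pick 3: T4 covers 1 new districts (Greenfield).
Greedy uses 3 transmitter sites.

3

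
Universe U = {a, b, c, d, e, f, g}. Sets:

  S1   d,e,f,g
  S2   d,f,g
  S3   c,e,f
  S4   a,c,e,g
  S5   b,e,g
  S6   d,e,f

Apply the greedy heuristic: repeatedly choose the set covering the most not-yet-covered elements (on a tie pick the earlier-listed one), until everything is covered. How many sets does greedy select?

Pick 1: S1 covers 4 new elements (d, e, f, g).
Pick 2: S4 covers 2 new elements (a, c).
Pick 3: S5 covers 1 new elements (b).
Greedy uses 3 sets.

3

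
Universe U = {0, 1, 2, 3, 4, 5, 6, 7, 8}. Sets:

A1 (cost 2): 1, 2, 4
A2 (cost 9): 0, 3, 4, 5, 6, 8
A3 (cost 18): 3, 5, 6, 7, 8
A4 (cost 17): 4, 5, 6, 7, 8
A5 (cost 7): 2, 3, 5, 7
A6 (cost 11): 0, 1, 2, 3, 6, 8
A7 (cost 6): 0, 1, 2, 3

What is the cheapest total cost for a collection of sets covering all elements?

A1, A2, A5 cover every element at cost 2 + 9 + 7 = 18.
Any cover uses at least 2 sets; among all covering selections none totals below 18.

18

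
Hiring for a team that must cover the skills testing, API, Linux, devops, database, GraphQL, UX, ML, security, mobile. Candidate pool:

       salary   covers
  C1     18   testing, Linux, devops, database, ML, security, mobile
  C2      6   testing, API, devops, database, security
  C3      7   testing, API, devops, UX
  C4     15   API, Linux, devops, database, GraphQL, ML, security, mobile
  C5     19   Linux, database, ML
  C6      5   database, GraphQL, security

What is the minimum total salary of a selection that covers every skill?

C3, C4 cover every skill at salary 7 + 15 = 22.
Any cover uses at least 2 candidates; among all covering selections none totals below 22.
Greedy by coverage-per-salary would pick C2, C4, C3 for 28 — worse than the optimum 22.

22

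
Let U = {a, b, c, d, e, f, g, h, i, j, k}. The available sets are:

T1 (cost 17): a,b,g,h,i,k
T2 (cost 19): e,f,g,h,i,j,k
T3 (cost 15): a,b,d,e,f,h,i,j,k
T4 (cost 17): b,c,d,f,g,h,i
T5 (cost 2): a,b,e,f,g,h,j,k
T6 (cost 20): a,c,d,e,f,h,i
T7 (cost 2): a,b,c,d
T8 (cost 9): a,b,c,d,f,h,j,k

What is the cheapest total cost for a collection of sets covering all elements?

T4, T5 cover every element at cost 17 + 2 = 19.
Any cover uses at least 2 sets; among all covering selections none totals below 19.

19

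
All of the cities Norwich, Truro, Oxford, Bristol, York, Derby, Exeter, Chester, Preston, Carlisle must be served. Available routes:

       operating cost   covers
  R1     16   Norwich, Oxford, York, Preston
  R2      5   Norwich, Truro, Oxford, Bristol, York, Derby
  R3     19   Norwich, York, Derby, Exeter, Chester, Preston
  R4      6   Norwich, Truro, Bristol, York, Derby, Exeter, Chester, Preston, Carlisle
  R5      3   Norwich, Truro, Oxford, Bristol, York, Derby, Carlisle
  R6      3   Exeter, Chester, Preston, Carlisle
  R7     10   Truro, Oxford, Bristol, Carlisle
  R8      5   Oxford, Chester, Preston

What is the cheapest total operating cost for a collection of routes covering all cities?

R5, R6 cover every city at operating cost 3 + 3 = 6.
Any cover uses at least 2 routes; among all covering selections none totals below 6.

6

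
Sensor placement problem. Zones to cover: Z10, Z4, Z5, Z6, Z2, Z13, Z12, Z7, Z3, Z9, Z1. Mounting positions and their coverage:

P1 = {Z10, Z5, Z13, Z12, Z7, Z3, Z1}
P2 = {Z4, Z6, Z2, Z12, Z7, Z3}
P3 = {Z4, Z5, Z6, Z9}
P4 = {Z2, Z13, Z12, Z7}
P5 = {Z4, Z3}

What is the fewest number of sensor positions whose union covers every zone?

P1, P2, P3 together cover {Z10, Z4, Z5, Z6, Z2, Z13, Z12, Z7, Z3, Z9, Z1} — every zone.
No 2 of the 5 sensor positions cover everything (all 10 pairs fall short), so 3 is minimum.

3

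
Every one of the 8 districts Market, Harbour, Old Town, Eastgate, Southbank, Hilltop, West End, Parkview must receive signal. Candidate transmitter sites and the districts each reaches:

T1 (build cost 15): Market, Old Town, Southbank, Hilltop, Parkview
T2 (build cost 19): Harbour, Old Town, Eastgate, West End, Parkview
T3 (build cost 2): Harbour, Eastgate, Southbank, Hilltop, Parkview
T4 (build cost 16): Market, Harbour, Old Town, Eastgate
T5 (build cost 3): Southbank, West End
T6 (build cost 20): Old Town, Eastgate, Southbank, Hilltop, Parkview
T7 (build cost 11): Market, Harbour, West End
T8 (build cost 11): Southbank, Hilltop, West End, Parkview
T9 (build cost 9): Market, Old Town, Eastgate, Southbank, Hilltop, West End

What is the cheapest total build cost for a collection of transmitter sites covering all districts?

11

T3, T9 cover every district at build cost 2 + 9 = 11.
Any cover uses at least 2 transmitter sites; among all covering selections none totals below 11.
Greedy by coverage-per-build cost would pick T3, T5, T9 for 14 — worse than the optimum 11.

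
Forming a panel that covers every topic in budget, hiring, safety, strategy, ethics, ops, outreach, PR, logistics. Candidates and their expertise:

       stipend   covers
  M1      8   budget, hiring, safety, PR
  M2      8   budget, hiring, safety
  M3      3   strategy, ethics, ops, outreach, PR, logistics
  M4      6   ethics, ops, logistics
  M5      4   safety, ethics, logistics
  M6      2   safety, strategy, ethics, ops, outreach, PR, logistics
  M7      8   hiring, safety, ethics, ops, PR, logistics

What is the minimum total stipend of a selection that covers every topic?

10

M1, M6 cover every topic at stipend 8 + 2 = 10.
Any cover uses at least 2 members; among all covering selections none totals below 10.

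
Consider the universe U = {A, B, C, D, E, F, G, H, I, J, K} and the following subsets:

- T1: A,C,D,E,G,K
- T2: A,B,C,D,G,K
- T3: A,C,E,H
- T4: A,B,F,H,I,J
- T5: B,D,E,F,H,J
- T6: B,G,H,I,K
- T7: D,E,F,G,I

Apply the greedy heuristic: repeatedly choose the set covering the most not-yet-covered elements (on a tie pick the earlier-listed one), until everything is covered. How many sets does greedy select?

Pick 1: T1 covers 6 new elements (A, C, D, E, G, K).
Pick 2: T4 covers 5 new elements (B, F, H, I, J).
Greedy uses 2 sets.

2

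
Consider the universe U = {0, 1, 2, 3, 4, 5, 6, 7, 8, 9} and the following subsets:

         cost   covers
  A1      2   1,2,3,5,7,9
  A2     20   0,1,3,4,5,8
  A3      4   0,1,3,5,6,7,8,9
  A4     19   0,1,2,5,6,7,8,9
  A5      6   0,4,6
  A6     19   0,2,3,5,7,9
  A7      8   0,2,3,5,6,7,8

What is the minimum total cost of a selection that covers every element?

12

A1, A3, A5 cover every element at cost 2 + 4 + 6 = 12.
Any cover uses at least 2 sets; among all covering selections none totals below 12.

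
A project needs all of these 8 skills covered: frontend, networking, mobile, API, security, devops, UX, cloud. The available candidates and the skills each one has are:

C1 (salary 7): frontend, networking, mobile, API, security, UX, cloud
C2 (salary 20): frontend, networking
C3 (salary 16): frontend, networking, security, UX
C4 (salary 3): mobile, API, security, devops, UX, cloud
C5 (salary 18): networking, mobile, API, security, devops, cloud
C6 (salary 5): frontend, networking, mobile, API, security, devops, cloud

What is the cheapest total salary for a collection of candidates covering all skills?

8

C4, C6 cover every skill at salary 3 + 5 = 8.
Any cover uses at least 2 candidates; among all covering selections none totals below 8.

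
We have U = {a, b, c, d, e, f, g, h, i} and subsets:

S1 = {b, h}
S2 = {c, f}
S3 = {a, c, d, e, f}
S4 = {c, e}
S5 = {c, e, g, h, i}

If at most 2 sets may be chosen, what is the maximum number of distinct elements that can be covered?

Choosing S3, S5 covers {a, c, d, e, f, g, h, i} — 8 elements.
No choice of 2 sets does better; here b is left uncovered.

8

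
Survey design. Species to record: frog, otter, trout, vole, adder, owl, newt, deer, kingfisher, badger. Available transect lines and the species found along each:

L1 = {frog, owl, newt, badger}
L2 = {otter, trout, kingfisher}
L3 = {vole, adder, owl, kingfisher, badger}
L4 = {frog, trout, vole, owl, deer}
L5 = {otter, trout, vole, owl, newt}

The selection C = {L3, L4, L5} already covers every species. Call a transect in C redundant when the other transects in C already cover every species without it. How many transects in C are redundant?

0

Drop L3: adder, kingfisher, badger uncovered — not redundant.
Drop L4: frog, deer uncovered — not redundant.
Drop L5: otter, newt uncovered — not redundant.
None of the transects in C is redundant.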